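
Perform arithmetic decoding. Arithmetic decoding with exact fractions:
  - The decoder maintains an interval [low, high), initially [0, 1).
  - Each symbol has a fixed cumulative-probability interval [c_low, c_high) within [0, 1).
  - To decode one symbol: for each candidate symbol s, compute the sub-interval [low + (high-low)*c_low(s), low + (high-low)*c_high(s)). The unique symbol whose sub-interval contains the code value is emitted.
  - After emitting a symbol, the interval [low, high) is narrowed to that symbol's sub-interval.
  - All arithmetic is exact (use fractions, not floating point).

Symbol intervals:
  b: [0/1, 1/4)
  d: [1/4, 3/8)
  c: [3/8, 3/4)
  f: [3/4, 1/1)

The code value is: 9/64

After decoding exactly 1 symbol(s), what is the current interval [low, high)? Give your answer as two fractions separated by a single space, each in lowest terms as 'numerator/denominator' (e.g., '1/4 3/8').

Step 1: interval [0/1, 1/1), width = 1/1 - 0/1 = 1/1
  'b': [0/1 + 1/1*0/1, 0/1 + 1/1*1/4) = [0/1, 1/4) <- contains code 9/64
  'd': [0/1 + 1/1*1/4, 0/1 + 1/1*3/8) = [1/4, 3/8)
  'c': [0/1 + 1/1*3/8, 0/1 + 1/1*3/4) = [3/8, 3/4)
  'f': [0/1 + 1/1*3/4, 0/1 + 1/1*1/1) = [3/4, 1/1)
  emit 'b', narrow to [0/1, 1/4)

Answer: 0/1 1/4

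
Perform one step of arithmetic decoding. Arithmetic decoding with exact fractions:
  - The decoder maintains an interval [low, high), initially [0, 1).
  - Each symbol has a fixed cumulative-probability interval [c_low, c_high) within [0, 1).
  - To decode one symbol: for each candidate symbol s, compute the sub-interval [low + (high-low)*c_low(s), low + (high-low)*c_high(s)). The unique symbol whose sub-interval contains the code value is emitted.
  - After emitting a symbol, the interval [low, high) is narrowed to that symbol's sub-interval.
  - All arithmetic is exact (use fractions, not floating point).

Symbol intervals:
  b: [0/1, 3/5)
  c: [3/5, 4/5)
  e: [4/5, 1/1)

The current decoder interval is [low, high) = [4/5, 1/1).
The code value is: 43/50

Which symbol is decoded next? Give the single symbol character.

Answer: b

Derivation:
Interval width = high − low = 1/1 − 4/5 = 1/5
Scaled code = (code − low) / width = (43/50 − 4/5) / 1/5 = 3/10
  b: [0/1, 3/5) ← scaled code falls here ✓
  c: [3/5, 4/5) 
  e: [4/5, 1/1) 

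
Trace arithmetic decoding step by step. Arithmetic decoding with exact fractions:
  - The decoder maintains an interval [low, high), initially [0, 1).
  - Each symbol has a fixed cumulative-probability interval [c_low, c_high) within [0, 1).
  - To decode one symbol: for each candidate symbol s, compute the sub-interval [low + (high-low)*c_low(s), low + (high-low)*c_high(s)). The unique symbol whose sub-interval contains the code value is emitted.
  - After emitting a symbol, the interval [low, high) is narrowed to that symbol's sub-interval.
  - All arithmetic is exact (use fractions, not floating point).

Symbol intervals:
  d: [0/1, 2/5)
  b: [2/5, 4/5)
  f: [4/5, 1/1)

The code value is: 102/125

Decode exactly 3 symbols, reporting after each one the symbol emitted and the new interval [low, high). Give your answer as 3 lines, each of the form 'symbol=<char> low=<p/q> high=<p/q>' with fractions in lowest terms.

Answer: symbol=f low=4/5 high=1/1
symbol=d low=4/5 high=22/25
symbol=d low=4/5 high=104/125

Derivation:
Step 1: interval [0/1, 1/1), width = 1/1 - 0/1 = 1/1
  'd': [0/1 + 1/1*0/1, 0/1 + 1/1*2/5) = [0/1, 2/5)
  'b': [0/1 + 1/1*2/5, 0/1 + 1/1*4/5) = [2/5, 4/5)
  'f': [0/1 + 1/1*4/5, 0/1 + 1/1*1/1) = [4/5, 1/1) <- contains code 102/125
  emit 'f', narrow to [4/5, 1/1)
Step 2: interval [4/5, 1/1), width = 1/1 - 4/5 = 1/5
  'd': [4/5 + 1/5*0/1, 4/5 + 1/5*2/5) = [4/5, 22/25) <- contains code 102/125
  'b': [4/5 + 1/5*2/5, 4/5 + 1/5*4/5) = [22/25, 24/25)
  'f': [4/5 + 1/5*4/5, 4/5 + 1/5*1/1) = [24/25, 1/1)
  emit 'd', narrow to [4/5, 22/25)
Step 3: interval [4/5, 22/25), width = 22/25 - 4/5 = 2/25
  'd': [4/5 + 2/25*0/1, 4/5 + 2/25*2/5) = [4/5, 104/125) <- contains code 102/125
  'b': [4/5 + 2/25*2/5, 4/5 + 2/25*4/5) = [104/125, 108/125)
  'f': [4/5 + 2/25*4/5, 4/5 + 2/25*1/1) = [108/125, 22/25)
  emit 'd', narrow to [4/5, 104/125)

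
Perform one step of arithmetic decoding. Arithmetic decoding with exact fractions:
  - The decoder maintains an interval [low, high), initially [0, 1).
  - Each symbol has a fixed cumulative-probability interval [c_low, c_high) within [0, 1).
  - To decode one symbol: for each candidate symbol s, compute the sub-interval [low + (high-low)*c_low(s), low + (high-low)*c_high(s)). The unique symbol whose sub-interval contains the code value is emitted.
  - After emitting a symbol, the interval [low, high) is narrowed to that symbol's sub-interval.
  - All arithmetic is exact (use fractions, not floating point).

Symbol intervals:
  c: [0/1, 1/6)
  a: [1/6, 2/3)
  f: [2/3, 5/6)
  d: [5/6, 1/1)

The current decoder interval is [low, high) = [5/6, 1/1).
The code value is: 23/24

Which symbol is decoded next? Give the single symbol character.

Answer: f

Derivation:
Interval width = high − low = 1/1 − 5/6 = 1/6
Scaled code = (code − low) / width = (23/24 − 5/6) / 1/6 = 3/4
  c: [0/1, 1/6) 
  a: [1/6, 2/3) 
  f: [2/3, 5/6) ← scaled code falls here ✓
  d: [5/6, 1/1) 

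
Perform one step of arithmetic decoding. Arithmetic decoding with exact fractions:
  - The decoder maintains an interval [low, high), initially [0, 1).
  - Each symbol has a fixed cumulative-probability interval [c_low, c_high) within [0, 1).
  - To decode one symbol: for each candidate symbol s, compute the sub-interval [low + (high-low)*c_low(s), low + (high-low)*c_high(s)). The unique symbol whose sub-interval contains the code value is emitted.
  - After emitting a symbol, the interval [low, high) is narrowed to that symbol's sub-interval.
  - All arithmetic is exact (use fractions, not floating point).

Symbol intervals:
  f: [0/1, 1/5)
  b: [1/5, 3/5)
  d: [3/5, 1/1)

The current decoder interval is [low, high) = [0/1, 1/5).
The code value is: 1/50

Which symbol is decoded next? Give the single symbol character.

Answer: f

Derivation:
Interval width = high − low = 1/5 − 0/1 = 1/5
Scaled code = (code − low) / width = (1/50 − 0/1) / 1/5 = 1/10
  f: [0/1, 1/5) ← scaled code falls here ✓
  b: [1/5, 3/5) 
  d: [3/5, 1/1) 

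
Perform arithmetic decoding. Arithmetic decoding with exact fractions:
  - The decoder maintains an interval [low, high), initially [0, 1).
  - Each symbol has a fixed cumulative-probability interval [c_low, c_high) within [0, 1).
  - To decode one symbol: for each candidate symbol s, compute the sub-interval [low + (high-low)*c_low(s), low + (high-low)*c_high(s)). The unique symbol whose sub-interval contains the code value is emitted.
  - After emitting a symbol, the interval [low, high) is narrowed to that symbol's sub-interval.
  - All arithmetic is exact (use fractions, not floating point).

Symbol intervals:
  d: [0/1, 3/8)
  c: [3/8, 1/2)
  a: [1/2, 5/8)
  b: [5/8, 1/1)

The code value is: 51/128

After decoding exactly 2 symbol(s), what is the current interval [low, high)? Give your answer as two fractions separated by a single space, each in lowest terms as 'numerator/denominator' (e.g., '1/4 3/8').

Step 1: interval [0/1, 1/1), width = 1/1 - 0/1 = 1/1
  'd': [0/1 + 1/1*0/1, 0/1 + 1/1*3/8) = [0/1, 3/8)
  'c': [0/1 + 1/1*3/8, 0/1 + 1/1*1/2) = [3/8, 1/2) <- contains code 51/128
  'a': [0/1 + 1/1*1/2, 0/1 + 1/1*5/8) = [1/2, 5/8)
  'b': [0/1 + 1/1*5/8, 0/1 + 1/1*1/1) = [5/8, 1/1)
  emit 'c', narrow to [3/8, 1/2)
Step 2: interval [3/8, 1/2), width = 1/2 - 3/8 = 1/8
  'd': [3/8 + 1/8*0/1, 3/8 + 1/8*3/8) = [3/8, 27/64) <- contains code 51/128
  'c': [3/8 + 1/8*3/8, 3/8 + 1/8*1/2) = [27/64, 7/16)
  'a': [3/8 + 1/8*1/2, 3/8 + 1/8*5/8) = [7/16, 29/64)
  'b': [3/8 + 1/8*5/8, 3/8 + 1/8*1/1) = [29/64, 1/2)
  emit 'd', narrow to [3/8, 27/64)

Answer: 3/8 27/64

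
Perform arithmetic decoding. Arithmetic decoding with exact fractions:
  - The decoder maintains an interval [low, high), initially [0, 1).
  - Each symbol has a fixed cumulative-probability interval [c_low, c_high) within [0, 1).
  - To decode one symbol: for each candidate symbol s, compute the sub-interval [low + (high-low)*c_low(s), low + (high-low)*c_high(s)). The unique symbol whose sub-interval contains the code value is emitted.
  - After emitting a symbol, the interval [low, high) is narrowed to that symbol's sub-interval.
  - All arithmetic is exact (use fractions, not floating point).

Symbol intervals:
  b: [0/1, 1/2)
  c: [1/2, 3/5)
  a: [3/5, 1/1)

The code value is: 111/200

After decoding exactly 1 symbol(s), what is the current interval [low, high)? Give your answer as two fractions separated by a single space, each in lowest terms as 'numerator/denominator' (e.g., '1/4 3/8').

Answer: 1/2 3/5

Derivation:
Step 1: interval [0/1, 1/1), width = 1/1 - 0/1 = 1/1
  'b': [0/1 + 1/1*0/1, 0/1 + 1/1*1/2) = [0/1, 1/2)
  'c': [0/1 + 1/1*1/2, 0/1 + 1/1*3/5) = [1/2, 3/5) <- contains code 111/200
  'a': [0/1 + 1/1*3/5, 0/1 + 1/1*1/1) = [3/5, 1/1)
  emit 'c', narrow to [1/2, 3/5)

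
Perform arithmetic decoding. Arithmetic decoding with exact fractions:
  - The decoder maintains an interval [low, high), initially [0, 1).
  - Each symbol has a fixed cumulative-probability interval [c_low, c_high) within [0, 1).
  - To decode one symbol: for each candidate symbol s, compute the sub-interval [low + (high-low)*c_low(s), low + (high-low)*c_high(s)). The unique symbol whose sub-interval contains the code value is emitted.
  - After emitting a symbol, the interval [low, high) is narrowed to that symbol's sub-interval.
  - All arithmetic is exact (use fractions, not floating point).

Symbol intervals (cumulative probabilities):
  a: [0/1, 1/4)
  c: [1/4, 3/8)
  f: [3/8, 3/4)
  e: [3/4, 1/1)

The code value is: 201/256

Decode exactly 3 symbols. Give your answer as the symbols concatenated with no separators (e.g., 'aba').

Step 1: interval [0/1, 1/1), width = 1/1 - 0/1 = 1/1
  'a': [0/1 + 1/1*0/1, 0/1 + 1/1*1/4) = [0/1, 1/4)
  'c': [0/1 + 1/1*1/4, 0/1 + 1/1*3/8) = [1/4, 3/8)
  'f': [0/1 + 1/1*3/8, 0/1 + 1/1*3/4) = [3/8, 3/4)
  'e': [0/1 + 1/1*3/4, 0/1 + 1/1*1/1) = [3/4, 1/1) <- contains code 201/256
  emit 'e', narrow to [3/4, 1/1)
Step 2: interval [3/4, 1/1), width = 1/1 - 3/4 = 1/4
  'a': [3/4 + 1/4*0/1, 3/4 + 1/4*1/4) = [3/4, 13/16) <- contains code 201/256
  'c': [3/4 + 1/4*1/4, 3/4 + 1/4*3/8) = [13/16, 27/32)
  'f': [3/4 + 1/4*3/8, 3/4 + 1/4*3/4) = [27/32, 15/16)
  'e': [3/4 + 1/4*3/4, 3/4 + 1/4*1/1) = [15/16, 1/1)
  emit 'a', narrow to [3/4, 13/16)
Step 3: interval [3/4, 13/16), width = 13/16 - 3/4 = 1/16
  'a': [3/4 + 1/16*0/1, 3/4 + 1/16*1/4) = [3/4, 49/64)
  'c': [3/4 + 1/16*1/4, 3/4 + 1/16*3/8) = [49/64, 99/128)
  'f': [3/4 + 1/16*3/8, 3/4 + 1/16*3/4) = [99/128, 51/64) <- contains code 201/256
  'e': [3/4 + 1/16*3/4, 3/4 + 1/16*1/1) = [51/64, 13/16)
  emit 'f', narrow to [99/128, 51/64)

Answer: eaf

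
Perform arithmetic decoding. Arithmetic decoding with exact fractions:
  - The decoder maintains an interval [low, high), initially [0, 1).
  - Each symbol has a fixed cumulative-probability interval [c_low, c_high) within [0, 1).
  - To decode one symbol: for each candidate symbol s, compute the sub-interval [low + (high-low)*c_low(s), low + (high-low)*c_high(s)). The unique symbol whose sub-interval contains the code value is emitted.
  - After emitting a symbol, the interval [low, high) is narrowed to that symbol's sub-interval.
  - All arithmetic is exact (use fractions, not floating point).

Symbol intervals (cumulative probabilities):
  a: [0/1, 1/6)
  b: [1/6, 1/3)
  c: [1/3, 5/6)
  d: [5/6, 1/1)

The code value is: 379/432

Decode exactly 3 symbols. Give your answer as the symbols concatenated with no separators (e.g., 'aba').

Step 1: interval [0/1, 1/1), width = 1/1 - 0/1 = 1/1
  'a': [0/1 + 1/1*0/1, 0/1 + 1/1*1/6) = [0/1, 1/6)
  'b': [0/1 + 1/1*1/6, 0/1 + 1/1*1/3) = [1/6, 1/3)
  'c': [0/1 + 1/1*1/3, 0/1 + 1/1*5/6) = [1/3, 5/6)
  'd': [0/1 + 1/1*5/6, 0/1 + 1/1*1/1) = [5/6, 1/1) <- contains code 379/432
  emit 'd', narrow to [5/6, 1/1)
Step 2: interval [5/6, 1/1), width = 1/1 - 5/6 = 1/6
  'a': [5/6 + 1/6*0/1, 5/6 + 1/6*1/6) = [5/6, 31/36)
  'b': [5/6 + 1/6*1/6, 5/6 + 1/6*1/3) = [31/36, 8/9) <- contains code 379/432
  'c': [5/6 + 1/6*1/3, 5/6 + 1/6*5/6) = [8/9, 35/36)
  'd': [5/6 + 1/6*5/6, 5/6 + 1/6*1/1) = [35/36, 1/1)
  emit 'b', narrow to [31/36, 8/9)
Step 3: interval [31/36, 8/9), width = 8/9 - 31/36 = 1/36
  'a': [31/36 + 1/36*0/1, 31/36 + 1/36*1/6) = [31/36, 187/216)
  'b': [31/36 + 1/36*1/6, 31/36 + 1/36*1/3) = [187/216, 47/54)
  'c': [31/36 + 1/36*1/3, 31/36 + 1/36*5/6) = [47/54, 191/216) <- contains code 379/432
  'd': [31/36 + 1/36*5/6, 31/36 + 1/36*1/1) = [191/216, 8/9)
  emit 'c', narrow to [47/54, 191/216)

Answer: dbc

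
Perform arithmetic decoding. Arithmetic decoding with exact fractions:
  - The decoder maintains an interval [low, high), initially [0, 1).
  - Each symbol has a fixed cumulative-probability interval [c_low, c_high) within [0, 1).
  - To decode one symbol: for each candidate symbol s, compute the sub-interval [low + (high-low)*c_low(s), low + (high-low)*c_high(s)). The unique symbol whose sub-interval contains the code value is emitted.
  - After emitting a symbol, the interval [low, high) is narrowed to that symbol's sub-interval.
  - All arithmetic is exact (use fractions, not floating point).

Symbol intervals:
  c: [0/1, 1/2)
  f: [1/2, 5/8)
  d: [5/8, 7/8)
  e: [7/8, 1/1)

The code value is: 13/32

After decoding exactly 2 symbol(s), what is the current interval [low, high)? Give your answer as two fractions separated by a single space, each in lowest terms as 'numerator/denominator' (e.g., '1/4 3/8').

Answer: 5/16 7/16

Derivation:
Step 1: interval [0/1, 1/1), width = 1/1 - 0/1 = 1/1
  'c': [0/1 + 1/1*0/1, 0/1 + 1/1*1/2) = [0/1, 1/2) <- contains code 13/32
  'f': [0/1 + 1/1*1/2, 0/1 + 1/1*5/8) = [1/2, 5/8)
  'd': [0/1 + 1/1*5/8, 0/1 + 1/1*7/8) = [5/8, 7/8)
  'e': [0/1 + 1/1*7/8, 0/1 + 1/1*1/1) = [7/8, 1/1)
  emit 'c', narrow to [0/1, 1/2)
Step 2: interval [0/1, 1/2), width = 1/2 - 0/1 = 1/2
  'c': [0/1 + 1/2*0/1, 0/1 + 1/2*1/2) = [0/1, 1/4)
  'f': [0/1 + 1/2*1/2, 0/1 + 1/2*5/8) = [1/4, 5/16)
  'd': [0/1 + 1/2*5/8, 0/1 + 1/2*7/8) = [5/16, 7/16) <- contains code 13/32
  'e': [0/1 + 1/2*7/8, 0/1 + 1/2*1/1) = [7/16, 1/2)
  emit 'd', narrow to [5/16, 7/16)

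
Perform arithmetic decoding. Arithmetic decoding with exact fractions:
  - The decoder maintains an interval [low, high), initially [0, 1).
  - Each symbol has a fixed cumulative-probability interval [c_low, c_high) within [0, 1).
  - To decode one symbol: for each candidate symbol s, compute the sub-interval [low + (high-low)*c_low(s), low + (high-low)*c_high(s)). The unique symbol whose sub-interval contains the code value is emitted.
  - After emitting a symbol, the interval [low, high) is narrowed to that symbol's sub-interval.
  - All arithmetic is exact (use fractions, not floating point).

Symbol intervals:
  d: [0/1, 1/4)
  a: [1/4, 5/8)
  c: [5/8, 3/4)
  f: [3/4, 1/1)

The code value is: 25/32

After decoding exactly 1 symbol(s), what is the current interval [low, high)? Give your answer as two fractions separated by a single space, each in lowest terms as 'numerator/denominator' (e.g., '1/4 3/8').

Step 1: interval [0/1, 1/1), width = 1/1 - 0/1 = 1/1
  'd': [0/1 + 1/1*0/1, 0/1 + 1/1*1/4) = [0/1, 1/4)
  'a': [0/1 + 1/1*1/4, 0/1 + 1/1*5/8) = [1/4, 5/8)
  'c': [0/1 + 1/1*5/8, 0/1 + 1/1*3/4) = [5/8, 3/4)
  'f': [0/1 + 1/1*3/4, 0/1 + 1/1*1/1) = [3/4, 1/1) <- contains code 25/32
  emit 'f', narrow to [3/4, 1/1)

Answer: 3/4 1/1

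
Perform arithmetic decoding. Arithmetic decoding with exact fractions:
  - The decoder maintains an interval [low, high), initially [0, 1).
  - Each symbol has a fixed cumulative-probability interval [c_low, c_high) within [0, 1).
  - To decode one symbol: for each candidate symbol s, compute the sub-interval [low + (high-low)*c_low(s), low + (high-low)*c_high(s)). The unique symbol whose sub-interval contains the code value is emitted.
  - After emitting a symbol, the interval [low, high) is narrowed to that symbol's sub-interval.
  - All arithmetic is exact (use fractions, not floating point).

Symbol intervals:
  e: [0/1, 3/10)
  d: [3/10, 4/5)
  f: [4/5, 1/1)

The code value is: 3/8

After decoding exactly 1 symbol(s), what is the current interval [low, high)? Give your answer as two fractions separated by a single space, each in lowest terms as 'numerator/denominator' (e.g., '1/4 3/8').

Step 1: interval [0/1, 1/1), width = 1/1 - 0/1 = 1/1
  'e': [0/1 + 1/1*0/1, 0/1 + 1/1*3/10) = [0/1, 3/10)
  'd': [0/1 + 1/1*3/10, 0/1 + 1/1*4/5) = [3/10, 4/5) <- contains code 3/8
  'f': [0/1 + 1/1*4/5, 0/1 + 1/1*1/1) = [4/5, 1/1)
  emit 'd', narrow to [3/10, 4/5)

Answer: 3/10 4/5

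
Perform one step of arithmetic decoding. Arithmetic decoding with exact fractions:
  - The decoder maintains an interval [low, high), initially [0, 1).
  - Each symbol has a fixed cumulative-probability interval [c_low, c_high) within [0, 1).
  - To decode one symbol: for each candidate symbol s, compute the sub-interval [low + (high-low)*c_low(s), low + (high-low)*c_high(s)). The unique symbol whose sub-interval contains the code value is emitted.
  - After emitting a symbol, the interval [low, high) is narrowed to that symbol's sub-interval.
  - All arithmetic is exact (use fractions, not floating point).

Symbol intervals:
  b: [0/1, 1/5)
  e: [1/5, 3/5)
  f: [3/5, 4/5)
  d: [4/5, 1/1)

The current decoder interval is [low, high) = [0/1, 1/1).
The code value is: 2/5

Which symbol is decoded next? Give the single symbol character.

Answer: e

Derivation:
Interval width = high − low = 1/1 − 0/1 = 1/1
Scaled code = (code − low) / width = (2/5 − 0/1) / 1/1 = 2/5
  b: [0/1, 1/5) 
  e: [1/5, 3/5) ← scaled code falls here ✓
  f: [3/5, 4/5) 
  d: [4/5, 1/1) 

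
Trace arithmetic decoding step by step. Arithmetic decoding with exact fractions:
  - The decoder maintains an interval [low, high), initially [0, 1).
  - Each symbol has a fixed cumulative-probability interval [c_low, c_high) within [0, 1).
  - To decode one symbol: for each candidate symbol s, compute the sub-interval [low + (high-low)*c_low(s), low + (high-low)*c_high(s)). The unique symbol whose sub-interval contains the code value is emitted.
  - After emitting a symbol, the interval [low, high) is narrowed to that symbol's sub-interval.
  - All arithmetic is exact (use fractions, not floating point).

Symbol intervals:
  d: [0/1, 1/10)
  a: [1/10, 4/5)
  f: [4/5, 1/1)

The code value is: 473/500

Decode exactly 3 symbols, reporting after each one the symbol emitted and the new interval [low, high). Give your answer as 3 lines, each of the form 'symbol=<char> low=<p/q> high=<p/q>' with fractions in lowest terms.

Answer: symbol=f low=4/5 high=1/1
symbol=a low=41/50 high=24/25
symbol=f low=233/250 high=24/25

Derivation:
Step 1: interval [0/1, 1/1), width = 1/1 - 0/1 = 1/1
  'd': [0/1 + 1/1*0/1, 0/1 + 1/1*1/10) = [0/1, 1/10)
  'a': [0/1 + 1/1*1/10, 0/1 + 1/1*4/5) = [1/10, 4/5)
  'f': [0/1 + 1/1*4/5, 0/1 + 1/1*1/1) = [4/5, 1/1) <- contains code 473/500
  emit 'f', narrow to [4/5, 1/1)
Step 2: interval [4/5, 1/1), width = 1/1 - 4/5 = 1/5
  'd': [4/5 + 1/5*0/1, 4/5 + 1/5*1/10) = [4/5, 41/50)
  'a': [4/5 + 1/5*1/10, 4/5 + 1/5*4/5) = [41/50, 24/25) <- contains code 473/500
  'f': [4/5 + 1/5*4/5, 4/5 + 1/5*1/1) = [24/25, 1/1)
  emit 'a', narrow to [41/50, 24/25)
Step 3: interval [41/50, 24/25), width = 24/25 - 41/50 = 7/50
  'd': [41/50 + 7/50*0/1, 41/50 + 7/50*1/10) = [41/50, 417/500)
  'a': [41/50 + 7/50*1/10, 41/50 + 7/50*4/5) = [417/500, 233/250)
  'f': [41/50 + 7/50*4/5, 41/50 + 7/50*1/1) = [233/250, 24/25) <- contains code 473/500
  emit 'f', narrow to [233/250, 24/25)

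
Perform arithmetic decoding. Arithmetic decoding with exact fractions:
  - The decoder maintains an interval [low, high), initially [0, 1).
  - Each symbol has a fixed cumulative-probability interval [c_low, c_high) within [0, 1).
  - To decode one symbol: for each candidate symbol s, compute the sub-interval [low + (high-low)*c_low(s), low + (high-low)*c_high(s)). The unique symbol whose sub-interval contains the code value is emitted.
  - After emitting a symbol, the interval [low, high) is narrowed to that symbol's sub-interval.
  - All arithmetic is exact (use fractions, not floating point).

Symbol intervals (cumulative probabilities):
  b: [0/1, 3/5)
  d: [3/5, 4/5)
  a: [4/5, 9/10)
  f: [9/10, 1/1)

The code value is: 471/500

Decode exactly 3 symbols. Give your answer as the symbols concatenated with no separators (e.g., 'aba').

Step 1: interval [0/1, 1/1), width = 1/1 - 0/1 = 1/1
  'b': [0/1 + 1/1*0/1, 0/1 + 1/1*3/5) = [0/1, 3/5)
  'd': [0/1 + 1/1*3/5, 0/1 + 1/1*4/5) = [3/5, 4/5)
  'a': [0/1 + 1/1*4/5, 0/1 + 1/1*9/10) = [4/5, 9/10)
  'f': [0/1 + 1/1*9/10, 0/1 + 1/1*1/1) = [9/10, 1/1) <- contains code 471/500
  emit 'f', narrow to [9/10, 1/1)
Step 2: interval [9/10, 1/1), width = 1/1 - 9/10 = 1/10
  'b': [9/10 + 1/10*0/1, 9/10 + 1/10*3/5) = [9/10, 24/25) <- contains code 471/500
  'd': [9/10 + 1/10*3/5, 9/10 + 1/10*4/5) = [24/25, 49/50)
  'a': [9/10 + 1/10*4/5, 9/10 + 1/10*9/10) = [49/50, 99/100)
  'f': [9/10 + 1/10*9/10, 9/10 + 1/10*1/1) = [99/100, 1/1)
  emit 'b', narrow to [9/10, 24/25)
Step 3: interval [9/10, 24/25), width = 24/25 - 9/10 = 3/50
  'b': [9/10 + 3/50*0/1, 9/10 + 3/50*3/5) = [9/10, 117/125)
  'd': [9/10 + 3/50*3/5, 9/10 + 3/50*4/5) = [117/125, 237/250) <- contains code 471/500
  'a': [9/10 + 3/50*4/5, 9/10 + 3/50*9/10) = [237/250, 477/500)
  'f': [9/10 + 3/50*9/10, 9/10 + 3/50*1/1) = [477/500, 24/25)
  emit 'd', narrow to [117/125, 237/250)

Answer: fbd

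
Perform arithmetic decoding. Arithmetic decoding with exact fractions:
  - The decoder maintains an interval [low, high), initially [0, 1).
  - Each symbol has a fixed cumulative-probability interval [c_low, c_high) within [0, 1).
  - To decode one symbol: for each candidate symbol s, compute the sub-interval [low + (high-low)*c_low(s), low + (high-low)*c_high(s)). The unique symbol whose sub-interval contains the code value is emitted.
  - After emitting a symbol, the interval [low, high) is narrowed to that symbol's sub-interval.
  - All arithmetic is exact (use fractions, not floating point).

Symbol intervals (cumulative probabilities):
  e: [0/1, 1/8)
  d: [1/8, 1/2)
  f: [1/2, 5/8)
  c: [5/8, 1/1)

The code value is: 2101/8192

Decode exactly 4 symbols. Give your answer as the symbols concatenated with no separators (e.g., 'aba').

Answer: ddfc

Derivation:
Step 1: interval [0/1, 1/1), width = 1/1 - 0/1 = 1/1
  'e': [0/1 + 1/1*0/1, 0/1 + 1/1*1/8) = [0/1, 1/8)
  'd': [0/1 + 1/1*1/8, 0/1 + 1/1*1/2) = [1/8, 1/2) <- contains code 2101/8192
  'f': [0/1 + 1/1*1/2, 0/1 + 1/1*5/8) = [1/2, 5/8)
  'c': [0/1 + 1/1*5/8, 0/1 + 1/1*1/1) = [5/8, 1/1)
  emit 'd', narrow to [1/8, 1/2)
Step 2: interval [1/8, 1/2), width = 1/2 - 1/8 = 3/8
  'e': [1/8 + 3/8*0/1, 1/8 + 3/8*1/8) = [1/8, 11/64)
  'd': [1/8 + 3/8*1/8, 1/8 + 3/8*1/2) = [11/64, 5/16) <- contains code 2101/8192
  'f': [1/8 + 3/8*1/2, 1/8 + 3/8*5/8) = [5/16, 23/64)
  'c': [1/8 + 3/8*5/8, 1/8 + 3/8*1/1) = [23/64, 1/2)
  emit 'd', narrow to [11/64, 5/16)
Step 3: interval [11/64, 5/16), width = 5/16 - 11/64 = 9/64
  'e': [11/64 + 9/64*0/1, 11/64 + 9/64*1/8) = [11/64, 97/512)
  'd': [11/64 + 9/64*1/8, 11/64 + 9/64*1/2) = [97/512, 31/128)
  'f': [11/64 + 9/64*1/2, 11/64 + 9/64*5/8) = [31/128, 133/512) <- contains code 2101/8192
  'c': [11/64 + 9/64*5/8, 11/64 + 9/64*1/1) = [133/512, 5/16)
  emit 'f', narrow to [31/128, 133/512)
Step 4: interval [31/128, 133/512), width = 133/512 - 31/128 = 9/512
  'e': [31/128 + 9/512*0/1, 31/128 + 9/512*1/8) = [31/128, 1001/4096)
  'd': [31/128 + 9/512*1/8, 31/128 + 9/512*1/2) = [1001/4096, 257/1024)
  'f': [31/128 + 9/512*1/2, 31/128 + 9/512*5/8) = [257/1024, 1037/4096)
  'c': [31/128 + 9/512*5/8, 31/128 + 9/512*1/1) = [1037/4096, 133/512) <- contains code 2101/8192
  emit 'c', narrow to [1037/4096, 133/512)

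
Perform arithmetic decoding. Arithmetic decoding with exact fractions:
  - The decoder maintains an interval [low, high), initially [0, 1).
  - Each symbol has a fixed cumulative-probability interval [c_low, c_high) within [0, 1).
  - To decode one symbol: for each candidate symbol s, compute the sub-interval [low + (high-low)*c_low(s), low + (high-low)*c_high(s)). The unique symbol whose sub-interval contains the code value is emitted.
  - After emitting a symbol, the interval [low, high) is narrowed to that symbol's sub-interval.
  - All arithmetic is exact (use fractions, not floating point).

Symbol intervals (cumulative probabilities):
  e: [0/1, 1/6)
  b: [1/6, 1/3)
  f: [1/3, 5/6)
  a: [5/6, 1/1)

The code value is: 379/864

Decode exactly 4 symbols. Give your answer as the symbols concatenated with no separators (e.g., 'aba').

Answer: fbbf

Derivation:
Step 1: interval [0/1, 1/1), width = 1/1 - 0/1 = 1/1
  'e': [0/1 + 1/1*0/1, 0/1 + 1/1*1/6) = [0/1, 1/6)
  'b': [0/1 + 1/1*1/6, 0/1 + 1/1*1/3) = [1/6, 1/3)
  'f': [0/1 + 1/1*1/3, 0/1 + 1/1*5/6) = [1/3, 5/6) <- contains code 379/864
  'a': [0/1 + 1/1*5/6, 0/1 + 1/1*1/1) = [5/6, 1/1)
  emit 'f', narrow to [1/3, 5/6)
Step 2: interval [1/3, 5/6), width = 5/6 - 1/3 = 1/2
  'e': [1/3 + 1/2*0/1, 1/3 + 1/2*1/6) = [1/3, 5/12)
  'b': [1/3 + 1/2*1/6, 1/3 + 1/2*1/3) = [5/12, 1/2) <- contains code 379/864
  'f': [1/3 + 1/2*1/3, 1/3 + 1/2*5/6) = [1/2, 3/4)
  'a': [1/3 + 1/2*5/6, 1/3 + 1/2*1/1) = [3/4, 5/6)
  emit 'b', narrow to [5/12, 1/2)
Step 3: interval [5/12, 1/2), width = 1/2 - 5/12 = 1/12
  'e': [5/12 + 1/12*0/1, 5/12 + 1/12*1/6) = [5/12, 31/72)
  'b': [5/12 + 1/12*1/6, 5/12 + 1/12*1/3) = [31/72, 4/9) <- contains code 379/864
  'f': [5/12 + 1/12*1/3, 5/12 + 1/12*5/6) = [4/9, 35/72)
  'a': [5/12 + 1/12*5/6, 5/12 + 1/12*1/1) = [35/72, 1/2)
  emit 'b', narrow to [31/72, 4/9)
Step 4: interval [31/72, 4/9), width = 4/9 - 31/72 = 1/72
  'e': [31/72 + 1/72*0/1, 31/72 + 1/72*1/6) = [31/72, 187/432)
  'b': [31/72 + 1/72*1/6, 31/72 + 1/72*1/3) = [187/432, 47/108)
  'f': [31/72 + 1/72*1/3, 31/72 + 1/72*5/6) = [47/108, 191/432) <- contains code 379/864
  'a': [31/72 + 1/72*5/6, 31/72 + 1/72*1/1) = [191/432, 4/9)
  emit 'f', narrow to [47/108, 191/432)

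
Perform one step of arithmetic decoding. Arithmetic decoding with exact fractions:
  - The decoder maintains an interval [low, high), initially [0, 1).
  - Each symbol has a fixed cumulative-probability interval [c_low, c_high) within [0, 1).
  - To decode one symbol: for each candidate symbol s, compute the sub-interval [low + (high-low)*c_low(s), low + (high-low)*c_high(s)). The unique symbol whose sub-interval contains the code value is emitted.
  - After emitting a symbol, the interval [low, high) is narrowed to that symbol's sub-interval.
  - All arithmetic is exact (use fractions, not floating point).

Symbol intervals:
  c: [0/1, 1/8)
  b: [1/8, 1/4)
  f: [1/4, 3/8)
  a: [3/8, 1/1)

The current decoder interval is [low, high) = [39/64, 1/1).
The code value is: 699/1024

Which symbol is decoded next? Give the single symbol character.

Interval width = high − low = 1/1 − 39/64 = 25/64
Scaled code = (code − low) / width = (699/1024 − 39/64) / 25/64 = 3/16
  c: [0/1, 1/8) 
  b: [1/8, 1/4) ← scaled code falls here ✓
  f: [1/4, 3/8) 
  a: [3/8, 1/1) 

Answer: b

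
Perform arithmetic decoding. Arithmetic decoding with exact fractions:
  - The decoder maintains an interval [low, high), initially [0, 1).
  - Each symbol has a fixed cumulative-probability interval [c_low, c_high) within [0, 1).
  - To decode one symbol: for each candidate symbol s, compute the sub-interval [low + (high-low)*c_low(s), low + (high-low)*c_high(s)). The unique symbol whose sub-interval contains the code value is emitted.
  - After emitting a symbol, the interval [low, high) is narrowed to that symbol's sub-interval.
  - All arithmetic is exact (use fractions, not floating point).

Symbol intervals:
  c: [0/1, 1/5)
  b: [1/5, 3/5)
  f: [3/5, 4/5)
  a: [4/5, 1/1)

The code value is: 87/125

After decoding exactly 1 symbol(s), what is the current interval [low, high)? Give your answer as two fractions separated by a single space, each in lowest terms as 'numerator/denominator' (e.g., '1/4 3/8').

Answer: 3/5 4/5

Derivation:
Step 1: interval [0/1, 1/1), width = 1/1 - 0/1 = 1/1
  'c': [0/1 + 1/1*0/1, 0/1 + 1/1*1/5) = [0/1, 1/5)
  'b': [0/1 + 1/1*1/5, 0/1 + 1/1*3/5) = [1/5, 3/5)
  'f': [0/1 + 1/1*3/5, 0/1 + 1/1*4/5) = [3/5, 4/5) <- contains code 87/125
  'a': [0/1 + 1/1*4/5, 0/1 + 1/1*1/1) = [4/5, 1/1)
  emit 'f', narrow to [3/5, 4/5)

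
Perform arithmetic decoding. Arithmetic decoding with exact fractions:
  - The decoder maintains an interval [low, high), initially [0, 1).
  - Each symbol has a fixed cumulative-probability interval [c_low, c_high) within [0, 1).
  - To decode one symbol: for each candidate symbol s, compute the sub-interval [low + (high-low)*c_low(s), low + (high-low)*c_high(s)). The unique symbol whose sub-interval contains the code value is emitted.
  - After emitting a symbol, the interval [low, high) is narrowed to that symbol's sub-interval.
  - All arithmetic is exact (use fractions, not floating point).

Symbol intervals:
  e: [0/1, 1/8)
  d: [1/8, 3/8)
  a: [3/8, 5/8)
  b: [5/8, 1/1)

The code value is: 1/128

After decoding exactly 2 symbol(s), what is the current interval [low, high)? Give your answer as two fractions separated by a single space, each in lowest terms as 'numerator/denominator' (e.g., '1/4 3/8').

Step 1: interval [0/1, 1/1), width = 1/1 - 0/1 = 1/1
  'e': [0/1 + 1/1*0/1, 0/1 + 1/1*1/8) = [0/1, 1/8) <- contains code 1/128
  'd': [0/1 + 1/1*1/8, 0/1 + 1/1*3/8) = [1/8, 3/8)
  'a': [0/1 + 1/1*3/8, 0/1 + 1/1*5/8) = [3/8, 5/8)
  'b': [0/1 + 1/1*5/8, 0/1 + 1/1*1/1) = [5/8, 1/1)
  emit 'e', narrow to [0/1, 1/8)
Step 2: interval [0/1, 1/8), width = 1/8 - 0/1 = 1/8
  'e': [0/1 + 1/8*0/1, 0/1 + 1/8*1/8) = [0/1, 1/64) <- contains code 1/128
  'd': [0/1 + 1/8*1/8, 0/1 + 1/8*3/8) = [1/64, 3/64)
  'a': [0/1 + 1/8*3/8, 0/1 + 1/8*5/8) = [3/64, 5/64)
  'b': [0/1 + 1/8*5/8, 0/1 + 1/8*1/1) = [5/64, 1/8)
  emit 'e', narrow to [0/1, 1/64)

Answer: 0/1 1/64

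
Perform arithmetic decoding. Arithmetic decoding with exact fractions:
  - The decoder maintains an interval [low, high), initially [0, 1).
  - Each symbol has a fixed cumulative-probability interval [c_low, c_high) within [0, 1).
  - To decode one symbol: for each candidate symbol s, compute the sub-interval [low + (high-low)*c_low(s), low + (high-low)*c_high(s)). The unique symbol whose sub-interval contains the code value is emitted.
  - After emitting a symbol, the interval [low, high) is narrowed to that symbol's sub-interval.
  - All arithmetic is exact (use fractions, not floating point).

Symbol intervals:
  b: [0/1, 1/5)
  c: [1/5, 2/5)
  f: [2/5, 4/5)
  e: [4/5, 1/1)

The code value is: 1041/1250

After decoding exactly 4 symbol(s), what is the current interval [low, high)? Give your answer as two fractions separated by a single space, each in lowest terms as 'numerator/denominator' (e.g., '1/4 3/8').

Step 1: interval [0/1, 1/1), width = 1/1 - 0/1 = 1/1
  'b': [0/1 + 1/1*0/1, 0/1 + 1/1*1/5) = [0/1, 1/5)
  'c': [0/1 + 1/1*1/5, 0/1 + 1/1*2/5) = [1/5, 2/5)
  'f': [0/1 + 1/1*2/5, 0/1 + 1/1*4/5) = [2/5, 4/5)
  'e': [0/1 + 1/1*4/5, 0/1 + 1/1*1/1) = [4/5, 1/1) <- contains code 1041/1250
  emit 'e', narrow to [4/5, 1/1)
Step 2: interval [4/5, 1/1), width = 1/1 - 4/5 = 1/5
  'b': [4/5 + 1/5*0/1, 4/5 + 1/5*1/5) = [4/5, 21/25) <- contains code 1041/1250
  'c': [4/5 + 1/5*1/5, 4/5 + 1/5*2/5) = [21/25, 22/25)
  'f': [4/5 + 1/5*2/5, 4/5 + 1/5*4/5) = [22/25, 24/25)
  'e': [4/5 + 1/5*4/5, 4/5 + 1/5*1/1) = [24/25, 1/1)
  emit 'b', narrow to [4/5, 21/25)
Step 3: interval [4/5, 21/25), width = 21/25 - 4/5 = 1/25
  'b': [4/5 + 1/25*0/1, 4/5 + 1/25*1/5) = [4/5, 101/125)
  'c': [4/5 + 1/25*1/5, 4/5 + 1/25*2/5) = [101/125, 102/125)
  'f': [4/5 + 1/25*2/5, 4/5 + 1/25*4/5) = [102/125, 104/125)
  'e': [4/5 + 1/25*4/5, 4/5 + 1/25*1/1) = [104/125, 21/25) <- contains code 1041/1250
  emit 'e', narrow to [104/125, 21/25)
Step 4: interval [104/125, 21/25), width = 21/25 - 104/125 = 1/125
  'b': [104/125 + 1/125*0/1, 104/125 + 1/125*1/5) = [104/125, 521/625) <- contains code 1041/1250
  'c': [104/125 + 1/125*1/5, 104/125 + 1/125*2/5) = [521/625, 522/625)
  'f': [104/125 + 1/125*2/5, 104/125 + 1/125*4/5) = [522/625, 524/625)
  'e': [104/125 + 1/125*4/5, 104/125 + 1/125*1/1) = [524/625, 21/25)
  emit 'b', narrow to [104/125, 521/625)

Answer: 104/125 521/625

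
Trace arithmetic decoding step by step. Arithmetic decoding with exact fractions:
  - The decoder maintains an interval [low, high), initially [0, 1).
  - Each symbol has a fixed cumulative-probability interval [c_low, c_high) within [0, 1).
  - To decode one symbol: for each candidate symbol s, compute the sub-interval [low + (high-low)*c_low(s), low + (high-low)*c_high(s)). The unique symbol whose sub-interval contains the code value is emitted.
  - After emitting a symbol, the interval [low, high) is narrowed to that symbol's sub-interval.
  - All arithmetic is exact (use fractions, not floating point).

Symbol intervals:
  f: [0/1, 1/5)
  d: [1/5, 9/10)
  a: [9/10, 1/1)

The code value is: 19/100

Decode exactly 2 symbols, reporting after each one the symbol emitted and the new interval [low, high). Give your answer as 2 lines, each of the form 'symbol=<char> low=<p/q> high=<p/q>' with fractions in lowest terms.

Step 1: interval [0/1, 1/1), width = 1/1 - 0/1 = 1/1
  'f': [0/1 + 1/1*0/1, 0/1 + 1/1*1/5) = [0/1, 1/5) <- contains code 19/100
  'd': [0/1 + 1/1*1/5, 0/1 + 1/1*9/10) = [1/5, 9/10)
  'a': [0/1 + 1/1*9/10, 0/1 + 1/1*1/1) = [9/10, 1/1)
  emit 'f', narrow to [0/1, 1/5)
Step 2: interval [0/1, 1/5), width = 1/5 - 0/1 = 1/5
  'f': [0/1 + 1/5*0/1, 0/1 + 1/5*1/5) = [0/1, 1/25)
  'd': [0/1 + 1/5*1/5, 0/1 + 1/5*9/10) = [1/25, 9/50)
  'a': [0/1 + 1/5*9/10, 0/1 + 1/5*1/1) = [9/50, 1/5) <- contains code 19/100
  emit 'a', narrow to [9/50, 1/5)

Answer: symbol=f low=0/1 high=1/5
symbol=a low=9/50 high=1/5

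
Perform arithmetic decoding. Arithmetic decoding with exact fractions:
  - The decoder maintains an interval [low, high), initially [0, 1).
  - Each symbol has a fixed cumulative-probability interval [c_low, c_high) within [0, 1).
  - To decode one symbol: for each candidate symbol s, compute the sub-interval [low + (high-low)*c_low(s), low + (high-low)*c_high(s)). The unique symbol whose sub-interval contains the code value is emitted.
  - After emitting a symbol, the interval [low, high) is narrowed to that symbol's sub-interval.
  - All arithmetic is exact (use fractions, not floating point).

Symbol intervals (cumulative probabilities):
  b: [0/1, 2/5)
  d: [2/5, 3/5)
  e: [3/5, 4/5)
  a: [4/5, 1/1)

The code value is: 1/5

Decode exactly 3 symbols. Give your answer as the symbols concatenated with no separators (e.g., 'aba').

Answer: bdd

Derivation:
Step 1: interval [0/1, 1/1), width = 1/1 - 0/1 = 1/1
  'b': [0/1 + 1/1*0/1, 0/1 + 1/1*2/5) = [0/1, 2/5) <- contains code 1/5
  'd': [0/1 + 1/1*2/5, 0/1 + 1/1*3/5) = [2/5, 3/5)
  'e': [0/1 + 1/1*3/5, 0/1 + 1/1*4/5) = [3/5, 4/5)
  'a': [0/1 + 1/1*4/5, 0/1 + 1/1*1/1) = [4/5, 1/1)
  emit 'b', narrow to [0/1, 2/5)
Step 2: interval [0/1, 2/5), width = 2/5 - 0/1 = 2/5
  'b': [0/1 + 2/5*0/1, 0/1 + 2/5*2/5) = [0/1, 4/25)
  'd': [0/1 + 2/5*2/5, 0/1 + 2/5*3/5) = [4/25, 6/25) <- contains code 1/5
  'e': [0/1 + 2/5*3/5, 0/1 + 2/5*4/5) = [6/25, 8/25)
  'a': [0/1 + 2/5*4/5, 0/1 + 2/5*1/1) = [8/25, 2/5)
  emit 'd', narrow to [4/25, 6/25)
Step 3: interval [4/25, 6/25), width = 6/25 - 4/25 = 2/25
  'b': [4/25 + 2/25*0/1, 4/25 + 2/25*2/5) = [4/25, 24/125)
  'd': [4/25 + 2/25*2/5, 4/25 + 2/25*3/5) = [24/125, 26/125) <- contains code 1/5
  'e': [4/25 + 2/25*3/5, 4/25 + 2/25*4/5) = [26/125, 28/125)
  'a': [4/25 + 2/25*4/5, 4/25 + 2/25*1/1) = [28/125, 6/25)
  emit 'd', narrow to [24/125, 26/125)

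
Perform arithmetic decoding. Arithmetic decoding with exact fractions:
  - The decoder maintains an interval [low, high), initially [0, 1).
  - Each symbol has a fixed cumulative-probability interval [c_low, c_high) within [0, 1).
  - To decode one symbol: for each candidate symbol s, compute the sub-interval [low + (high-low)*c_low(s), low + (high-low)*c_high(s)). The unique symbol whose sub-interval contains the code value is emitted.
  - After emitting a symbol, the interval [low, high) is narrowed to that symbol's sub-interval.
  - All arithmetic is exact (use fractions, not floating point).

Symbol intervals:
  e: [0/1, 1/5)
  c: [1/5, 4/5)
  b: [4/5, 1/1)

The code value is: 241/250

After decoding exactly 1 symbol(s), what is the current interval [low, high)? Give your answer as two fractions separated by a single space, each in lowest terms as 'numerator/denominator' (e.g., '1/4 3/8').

Answer: 4/5 1/1

Derivation:
Step 1: interval [0/1, 1/1), width = 1/1 - 0/1 = 1/1
  'e': [0/1 + 1/1*0/1, 0/1 + 1/1*1/5) = [0/1, 1/5)
  'c': [0/1 + 1/1*1/5, 0/1 + 1/1*4/5) = [1/5, 4/5)
  'b': [0/1 + 1/1*4/5, 0/1 + 1/1*1/1) = [4/5, 1/1) <- contains code 241/250
  emit 'b', narrow to [4/5, 1/1)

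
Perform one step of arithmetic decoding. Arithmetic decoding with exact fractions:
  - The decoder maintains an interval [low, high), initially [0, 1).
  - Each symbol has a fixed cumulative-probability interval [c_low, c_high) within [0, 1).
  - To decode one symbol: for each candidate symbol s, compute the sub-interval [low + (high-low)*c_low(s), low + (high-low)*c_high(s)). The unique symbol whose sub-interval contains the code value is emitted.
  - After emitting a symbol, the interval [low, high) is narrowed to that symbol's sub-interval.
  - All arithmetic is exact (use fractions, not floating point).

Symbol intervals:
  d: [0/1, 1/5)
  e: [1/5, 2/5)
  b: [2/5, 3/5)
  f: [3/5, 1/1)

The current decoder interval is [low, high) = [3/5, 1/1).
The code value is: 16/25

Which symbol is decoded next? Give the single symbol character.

Answer: d

Derivation:
Interval width = high − low = 1/1 − 3/5 = 2/5
Scaled code = (code − low) / width = (16/25 − 3/5) / 2/5 = 1/10
  d: [0/1, 1/5) ← scaled code falls here ✓
  e: [1/5, 2/5) 
  b: [2/5, 3/5) 
  f: [3/5, 1/1) 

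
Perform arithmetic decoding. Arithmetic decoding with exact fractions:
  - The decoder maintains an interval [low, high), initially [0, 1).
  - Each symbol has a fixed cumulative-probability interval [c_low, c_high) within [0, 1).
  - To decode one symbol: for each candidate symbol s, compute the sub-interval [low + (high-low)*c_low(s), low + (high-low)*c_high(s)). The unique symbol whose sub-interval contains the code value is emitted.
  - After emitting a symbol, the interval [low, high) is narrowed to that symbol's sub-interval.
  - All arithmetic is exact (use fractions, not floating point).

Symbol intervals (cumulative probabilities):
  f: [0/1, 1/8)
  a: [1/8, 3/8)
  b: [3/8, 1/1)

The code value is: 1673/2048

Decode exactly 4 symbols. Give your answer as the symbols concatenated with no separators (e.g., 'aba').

Step 1: interval [0/1, 1/1), width = 1/1 - 0/1 = 1/1
  'f': [0/1 + 1/1*0/1, 0/1 + 1/1*1/8) = [0/1, 1/8)
  'a': [0/1 + 1/1*1/8, 0/1 + 1/1*3/8) = [1/8, 3/8)
  'b': [0/1 + 1/1*3/8, 0/1 + 1/1*1/1) = [3/8, 1/1) <- contains code 1673/2048
  emit 'b', narrow to [3/8, 1/1)
Step 2: interval [3/8, 1/1), width = 1/1 - 3/8 = 5/8
  'f': [3/8 + 5/8*0/1, 3/8 + 5/8*1/8) = [3/8, 29/64)
  'a': [3/8 + 5/8*1/8, 3/8 + 5/8*3/8) = [29/64, 39/64)
  'b': [3/8 + 5/8*3/8, 3/8 + 5/8*1/1) = [39/64, 1/1) <- contains code 1673/2048
  emit 'b', narrow to [39/64, 1/1)
Step 3: interval [39/64, 1/1), width = 1/1 - 39/64 = 25/64
  'f': [39/64 + 25/64*0/1, 39/64 + 25/64*1/8) = [39/64, 337/512)
  'a': [39/64 + 25/64*1/8, 39/64 + 25/64*3/8) = [337/512, 387/512)
  'b': [39/64 + 25/64*3/8, 39/64 + 25/64*1/1) = [387/512, 1/1) <- contains code 1673/2048
  emit 'b', narrow to [387/512, 1/1)
Step 4: interval [387/512, 1/1), width = 1/1 - 387/512 = 125/512
  'f': [387/512 + 125/512*0/1, 387/512 + 125/512*1/8) = [387/512, 3221/4096)
  'a': [387/512 + 125/512*1/8, 387/512 + 125/512*3/8) = [3221/4096, 3471/4096) <- contains code 1673/2048
  'b': [387/512 + 125/512*3/8, 387/512 + 125/512*1/1) = [3471/4096, 1/1)
  emit 'a', narrow to [3221/4096, 3471/4096)

Answer: bbba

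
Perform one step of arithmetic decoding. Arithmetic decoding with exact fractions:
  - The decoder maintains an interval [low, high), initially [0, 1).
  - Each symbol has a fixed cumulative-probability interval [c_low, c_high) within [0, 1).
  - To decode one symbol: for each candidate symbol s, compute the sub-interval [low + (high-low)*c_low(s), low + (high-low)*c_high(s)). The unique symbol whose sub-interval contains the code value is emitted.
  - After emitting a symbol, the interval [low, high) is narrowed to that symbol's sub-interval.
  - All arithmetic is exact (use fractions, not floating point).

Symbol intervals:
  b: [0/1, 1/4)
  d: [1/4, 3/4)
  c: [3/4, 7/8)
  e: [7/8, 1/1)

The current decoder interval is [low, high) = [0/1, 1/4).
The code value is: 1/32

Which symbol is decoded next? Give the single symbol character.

Answer: b

Derivation:
Interval width = high − low = 1/4 − 0/1 = 1/4
Scaled code = (code − low) / width = (1/32 − 0/1) / 1/4 = 1/8
  b: [0/1, 1/4) ← scaled code falls here ✓
  d: [1/4, 3/4) 
  c: [3/4, 7/8) 
  e: [7/8, 1/1) 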